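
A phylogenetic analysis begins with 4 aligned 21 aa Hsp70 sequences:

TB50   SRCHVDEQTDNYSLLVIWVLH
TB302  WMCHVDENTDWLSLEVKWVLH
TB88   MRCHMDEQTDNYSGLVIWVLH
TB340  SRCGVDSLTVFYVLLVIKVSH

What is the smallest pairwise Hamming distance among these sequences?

Pairwise Hamming distances:
  TB50 vs TB302: 7
  TB50 vs TB88: 3
  TB50 vs TB340: 8
  TB302 vs TB88: 9
  TB302 vs TB340: 13
  TB88 vs TB340: 11
The smallest is 3, between TB50 and TB88.

3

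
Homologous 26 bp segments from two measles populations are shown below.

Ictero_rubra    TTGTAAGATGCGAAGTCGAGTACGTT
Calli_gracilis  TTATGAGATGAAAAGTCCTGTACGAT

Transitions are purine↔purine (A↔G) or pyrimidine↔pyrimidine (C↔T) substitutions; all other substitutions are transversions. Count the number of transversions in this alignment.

4

Differing sites — 3:G/A (Ti); 5:A/G (Ti); 11:C/A (Tv); 12:G/A (Ti); 18:G/C (Tv); 19:A/T (Tv); 25:T/A (Tv).
Of the 7 differences, 3 transitions and 4 transversions, so the answer is 4.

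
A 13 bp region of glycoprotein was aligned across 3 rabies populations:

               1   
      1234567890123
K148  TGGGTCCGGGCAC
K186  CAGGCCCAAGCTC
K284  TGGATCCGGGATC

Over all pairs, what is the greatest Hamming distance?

7

Pairwise Hamming distances:
  K148 vs K186: 6
  K148 vs K284: 3
  K186 vs K284: 7
The largest is 7, between K186 and K284.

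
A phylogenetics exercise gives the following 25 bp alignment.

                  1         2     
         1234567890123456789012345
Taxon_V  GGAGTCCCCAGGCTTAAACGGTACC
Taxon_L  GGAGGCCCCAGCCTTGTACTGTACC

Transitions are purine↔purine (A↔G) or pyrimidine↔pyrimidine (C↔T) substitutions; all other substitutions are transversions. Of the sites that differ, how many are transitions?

1

Mismatches occur at site 5 (T→G, transversion), site 12 (G→C, transversion), site 16 (A→G, transition), site 17 (A→T, transversion), site 20 (G→T, transversion).
Of the 5 differences, 1 transition and 4 transversions, so the answer is 1.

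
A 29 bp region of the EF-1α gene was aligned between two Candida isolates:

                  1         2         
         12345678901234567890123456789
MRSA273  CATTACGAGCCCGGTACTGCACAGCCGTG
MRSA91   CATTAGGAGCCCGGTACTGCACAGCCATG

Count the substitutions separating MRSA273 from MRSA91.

2

The sequences differ at positions 6 (C/G), 27 (G/A).
That gives 2 mismatches out of 29 aligned sites, so the Hamming distance is 2.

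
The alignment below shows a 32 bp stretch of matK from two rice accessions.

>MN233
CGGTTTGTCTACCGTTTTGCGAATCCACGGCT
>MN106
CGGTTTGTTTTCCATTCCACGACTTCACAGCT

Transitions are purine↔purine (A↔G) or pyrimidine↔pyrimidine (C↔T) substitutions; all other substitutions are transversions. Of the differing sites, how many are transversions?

2

The sequences differ at positions 9 (C/T, transition), 11 (A/T, transversion), 14 (G/A, transition), 17 (T/C, transition), 18 (T/C, transition), 19 (G/A, transition), 23 (A/C, transversion), 25 (C/T, transition), 29 (G/A, transition).
Of the 9 differences, 7 transitions and 2 transversions, so the answer is 2.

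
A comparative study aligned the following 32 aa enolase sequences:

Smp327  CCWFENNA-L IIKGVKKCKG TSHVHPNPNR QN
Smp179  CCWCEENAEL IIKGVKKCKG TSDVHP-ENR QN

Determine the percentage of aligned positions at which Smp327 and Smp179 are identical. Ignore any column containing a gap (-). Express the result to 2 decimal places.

Excluding the 2 gap columns leaves 30 comparable sites.
Differing sites — 4:F/C; 6:N/E; 23:H/D; 28:P/E.
26 of the 30 comparable sites match, so the percent identity is 26/30 × 100 = 86.67%.

86.67%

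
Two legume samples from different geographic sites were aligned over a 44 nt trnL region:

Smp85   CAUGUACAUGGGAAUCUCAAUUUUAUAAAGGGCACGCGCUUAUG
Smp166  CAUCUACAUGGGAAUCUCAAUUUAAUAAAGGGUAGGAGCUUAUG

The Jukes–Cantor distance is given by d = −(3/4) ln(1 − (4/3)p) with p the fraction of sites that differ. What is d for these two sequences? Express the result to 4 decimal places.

The sequences differ at positions 4 (G/C), 24 (U/A), 33 (C/U), 35 (C/G), 37 (C/A).
p = 5/44 = 0.113636.
d = −0.75 · ln(1 − (4/3)·0.113636) = −0.75 · ln(0.848485) = −0.75 · (-0.164303) = 0.1232.

0.1232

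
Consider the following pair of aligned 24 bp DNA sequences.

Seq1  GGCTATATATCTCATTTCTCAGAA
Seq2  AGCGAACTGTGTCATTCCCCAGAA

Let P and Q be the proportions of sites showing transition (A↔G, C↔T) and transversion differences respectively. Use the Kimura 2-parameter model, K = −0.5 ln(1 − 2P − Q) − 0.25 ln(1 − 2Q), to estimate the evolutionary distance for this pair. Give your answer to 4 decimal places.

Differing sites — 1:G/A (Ti); 4:T/G (Tv); 6:T/A (Tv); 7:A/C (Tv); 9:A/G (Ti); 11:C/G (Tv); 17:T/C (Ti); 19:T/C (Ti).
Of the 8 differences, 4 transitions and 4 transversions over 24 sites: P = 4/24 = 0.166667, Q = 4/24 = 0.166667.
d = −0.5·ln(0.499999) − 0.25·ln(0.666666) = −0.5·(-0.693149) − 0.25·(-0.405466) = 0.4479.

0.4479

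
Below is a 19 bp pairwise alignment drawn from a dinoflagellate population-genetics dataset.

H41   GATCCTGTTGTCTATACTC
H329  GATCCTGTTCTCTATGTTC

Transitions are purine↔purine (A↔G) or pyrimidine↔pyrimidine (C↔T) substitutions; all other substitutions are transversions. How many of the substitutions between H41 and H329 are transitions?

2

Differing sites — 10:G/C (Tv); 16:A/G (Ti); 17:C/T (Ti).
Of the 3 differences, 2 transitions and 1 transversion, so the answer is 2.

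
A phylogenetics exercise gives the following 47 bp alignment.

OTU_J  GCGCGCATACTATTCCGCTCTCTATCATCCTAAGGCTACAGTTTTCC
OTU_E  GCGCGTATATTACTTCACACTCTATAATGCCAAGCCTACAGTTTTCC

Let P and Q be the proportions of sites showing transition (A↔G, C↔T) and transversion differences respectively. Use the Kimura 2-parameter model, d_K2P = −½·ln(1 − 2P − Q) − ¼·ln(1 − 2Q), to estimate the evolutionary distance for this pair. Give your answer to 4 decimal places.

Differing sites — 6:C/T (Ti); 10:C/T (Ti); 13:T/C (Ti); 15:C/T (Ti); 17:G/A (Ti); 19:T/A (Tv); 26:C/A (Tv); 29:C/G (Tv); 31:T/C (Ti); 35:G/C (Tv).
Of the 10 differences, 6 transitions and 4 transversions over 47 sites: P = 6/47 = 0.127660, Q = 4/47 = 0.085106.
d = −0.5·ln(0.659574) − 0.25·ln(0.829788) = −0.5·(-0.416161) − 0.25·(-0.186585) = 0.2547.

0.2547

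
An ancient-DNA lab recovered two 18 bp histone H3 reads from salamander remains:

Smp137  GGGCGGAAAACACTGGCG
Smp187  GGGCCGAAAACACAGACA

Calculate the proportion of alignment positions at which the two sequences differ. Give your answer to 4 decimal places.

Mismatches occur at site 5 (G↔C), site 14 (T↔A), site 16 (G↔A), site 18 (G↔A).
There are 4 differences over 18 sites, so p = 4/18 = 0.2222.

0.2222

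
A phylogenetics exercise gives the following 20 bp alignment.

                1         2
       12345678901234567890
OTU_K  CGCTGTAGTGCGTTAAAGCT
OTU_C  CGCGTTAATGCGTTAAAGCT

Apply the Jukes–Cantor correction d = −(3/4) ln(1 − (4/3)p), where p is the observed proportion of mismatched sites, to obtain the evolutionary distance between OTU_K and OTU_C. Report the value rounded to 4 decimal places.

The sequences differ at positions 4 (T/G), 5 (G/T), 8 (G/A).
p = 3/20 = 0.150000.
d = −0.75 · ln(1 − (4/3)·0.150000) = −0.75 · ln(0.800000) = −0.75 · (-0.223144) = 0.1674.

0.1674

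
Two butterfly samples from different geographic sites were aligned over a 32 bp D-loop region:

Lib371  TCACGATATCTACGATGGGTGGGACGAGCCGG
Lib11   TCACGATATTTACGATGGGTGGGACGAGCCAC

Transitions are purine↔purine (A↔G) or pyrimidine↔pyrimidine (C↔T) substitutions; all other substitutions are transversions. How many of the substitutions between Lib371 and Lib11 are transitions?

Differing sites — 10:C/T (Ti); 31:G/A (Ti); 32:G/C (Tv).
Of the 3 differences, 2 transitions and 1 transversion, so the answer is 2.

2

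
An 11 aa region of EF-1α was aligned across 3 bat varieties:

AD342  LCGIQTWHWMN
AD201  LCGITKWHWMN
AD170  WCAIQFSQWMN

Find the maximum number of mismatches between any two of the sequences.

Pairwise Hamming distances:
  AD342 vs AD201: 2
  AD342 vs AD170: 5
  AD201 vs AD170: 6
The largest is 6, between AD201 and AD170.

6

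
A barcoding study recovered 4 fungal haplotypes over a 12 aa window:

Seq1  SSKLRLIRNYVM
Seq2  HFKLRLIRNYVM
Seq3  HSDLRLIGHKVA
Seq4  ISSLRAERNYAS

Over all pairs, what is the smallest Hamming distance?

Pairwise Hamming distances:
  Seq1 vs Seq2: 2
  Seq1 vs Seq3: 6
  Seq1 vs Seq4: 6
  Seq2 vs Seq3: 6
  Seq2 vs Seq4: 7
  Seq3 vs Seq4: 9
The smallest is 2, between Seq1 and Seq2.

2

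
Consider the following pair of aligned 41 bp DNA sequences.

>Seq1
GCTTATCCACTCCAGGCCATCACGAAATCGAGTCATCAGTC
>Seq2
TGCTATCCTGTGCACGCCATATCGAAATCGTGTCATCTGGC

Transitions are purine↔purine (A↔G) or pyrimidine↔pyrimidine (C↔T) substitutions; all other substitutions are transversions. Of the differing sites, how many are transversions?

11

Differing sites — 1:G/T (Tv); 2:C/G (Tv); 3:T/C (Ti); 9:A/T (Tv); 10:C/G (Tv); 12:C/G (Tv); 15:G/C (Tv); 21:C/A (Tv); 22:A/T (Tv); 31:A/T (Tv); 38:A/T (Tv); 40:T/G (Tv).
Of the 12 differences, 1 transition and 11 transversions, so the answer is 11.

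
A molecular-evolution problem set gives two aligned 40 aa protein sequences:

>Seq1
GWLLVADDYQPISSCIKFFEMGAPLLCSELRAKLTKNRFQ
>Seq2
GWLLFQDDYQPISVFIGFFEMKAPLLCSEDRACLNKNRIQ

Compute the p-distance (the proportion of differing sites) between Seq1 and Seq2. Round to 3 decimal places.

The sequences differ at positions 5 (V/F), 6 (A/Q), 14 (S/V), 15 (C/F), 17 (K/G), 22 (G/K), 30 (L/D), 33 (K/C), 35 (T/N), 39 (F/I).
There are 10 differences over 40 sites, so p = 10/40 = 0.250.

0.250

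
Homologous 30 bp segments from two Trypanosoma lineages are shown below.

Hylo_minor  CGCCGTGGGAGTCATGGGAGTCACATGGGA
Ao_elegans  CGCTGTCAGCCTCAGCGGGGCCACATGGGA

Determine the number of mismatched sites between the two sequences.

9

The sequences differ at positions 4 (C/T), 7 (G/C), 8 (G/A), 10 (A/C), 11 (G/C), 15 (T/G), 16 (G/C), 19 (A/G), 21 (T/C).
That gives 9 mismatches out of 30 aligned sites, so the Hamming distance is 9.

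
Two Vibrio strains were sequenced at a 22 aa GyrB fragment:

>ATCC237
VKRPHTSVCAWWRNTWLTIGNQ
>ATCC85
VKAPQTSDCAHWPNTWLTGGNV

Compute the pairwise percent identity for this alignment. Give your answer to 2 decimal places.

The sequences differ at positions 3 (R/A), 5 (H/Q), 8 (V/D), 11 (W/H), 13 (R/P), 19 (I/G), 22 (Q/V).
15 of the 22 sites match, so the percent identity is 15/22 × 100 = 68.18%.

68.18%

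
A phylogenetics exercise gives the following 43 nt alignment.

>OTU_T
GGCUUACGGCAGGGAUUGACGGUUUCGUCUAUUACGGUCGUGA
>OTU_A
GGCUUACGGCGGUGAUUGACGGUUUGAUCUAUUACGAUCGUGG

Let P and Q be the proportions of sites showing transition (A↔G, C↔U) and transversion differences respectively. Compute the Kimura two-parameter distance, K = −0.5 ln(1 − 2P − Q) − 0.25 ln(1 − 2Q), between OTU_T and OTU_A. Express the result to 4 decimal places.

Differing sites — 11:A/G (Ti); 13:G/U (Tv); 26:C/G (Tv); 27:G/A (Ti); 37:G/A (Ti); 43:A/G (Ti).
Of the 6 differences, 4 transitions and 2 transversions over 43 sites: P = 4/43 = 0.093023, Q = 2/43 = 0.046512.
d = −0.5·ln(0.767442) − 0.25·ln(0.906976) = −0.5·(-0.264692) − 0.25·(-0.097639) = 0.1568.

0.1568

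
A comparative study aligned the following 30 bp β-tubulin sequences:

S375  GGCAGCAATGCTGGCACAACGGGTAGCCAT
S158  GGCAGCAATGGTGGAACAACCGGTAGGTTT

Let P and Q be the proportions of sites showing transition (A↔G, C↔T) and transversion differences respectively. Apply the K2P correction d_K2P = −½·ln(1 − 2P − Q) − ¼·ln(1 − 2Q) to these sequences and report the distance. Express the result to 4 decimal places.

Mismatches occur at site 11 (C→G, transversion), site 15 (C→A, transversion), site 21 (G→C, transversion), site 27 (C→G, transversion), site 28 (C→T, transition), site 29 (A→T, transversion).
Of the 6 differences, 1 transition and 5 transversions over 30 sites: P = 1/30 = 0.033333, Q = 5/30 = 0.166667.
d = −0.5·ln(0.766667) − 0.25·ln(0.666666) = −0.5·(-0.265703) − 0.25·(-0.405466) = 0.2342.

0.2342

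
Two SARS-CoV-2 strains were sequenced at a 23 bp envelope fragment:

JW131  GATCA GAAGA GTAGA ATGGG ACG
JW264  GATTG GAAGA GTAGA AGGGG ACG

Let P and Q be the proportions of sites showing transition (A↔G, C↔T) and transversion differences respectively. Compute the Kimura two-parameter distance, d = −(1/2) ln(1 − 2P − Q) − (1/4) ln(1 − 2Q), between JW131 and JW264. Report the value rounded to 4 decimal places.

Differing sites — 4:C/T (Ti); 5:A/G (Ti); 17:T/G (Tv).
Of the 3 differences, 2 transitions and 1 transversion over 23 sites: P = 2/23 = 0.086957, Q = 1/23 = 0.043478.
d = −0.5·ln(0.782608) − 0.25·ln(0.913044) = −0.5·(-0.245123) − 0.25·(-0.090971) = 0.1453.

0.1453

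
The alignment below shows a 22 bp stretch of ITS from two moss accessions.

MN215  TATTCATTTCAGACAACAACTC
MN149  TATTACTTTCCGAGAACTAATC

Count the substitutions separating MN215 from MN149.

6

The sequences differ at positions 5 (C/A), 6 (A/C), 11 (A/C), 14 (C/G), 18 (A/T), 20 (C/A).
That gives 6 mismatches out of 22 aligned sites, so the Hamming distance is 6.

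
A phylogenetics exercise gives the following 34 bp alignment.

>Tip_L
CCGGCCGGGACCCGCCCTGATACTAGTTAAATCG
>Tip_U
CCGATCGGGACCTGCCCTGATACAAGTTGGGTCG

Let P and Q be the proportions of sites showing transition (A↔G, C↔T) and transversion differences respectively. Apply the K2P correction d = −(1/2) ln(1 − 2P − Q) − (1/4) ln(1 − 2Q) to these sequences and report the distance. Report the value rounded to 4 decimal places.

The sequences differ at positions 4 (G/A, transition), 5 (C/T, transition), 13 (C/T, transition), 24 (T/A, transversion), 29 (A/G, transition), 30 (A/G, transition), 31 (A/G, transition).
Of the 7 differences, 6 transitions and 1 transversion over 34 sites: P = 6/34 = 0.176471, Q = 1/34 = 0.029412.
d = −0.5·ln(0.617646) − 0.25·ln(0.941176) = −0.5·(-0.481840) − 0.25·(-0.060625) = 0.2561.

0.2561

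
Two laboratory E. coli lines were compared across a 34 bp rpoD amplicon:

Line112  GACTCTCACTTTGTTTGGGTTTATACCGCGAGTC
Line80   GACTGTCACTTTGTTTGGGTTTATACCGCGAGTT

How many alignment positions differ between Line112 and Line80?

Differing sites — 5:C/G; 34:C/T.
That gives 2 mismatches out of 34 aligned sites, so the Hamming distance is 2.

2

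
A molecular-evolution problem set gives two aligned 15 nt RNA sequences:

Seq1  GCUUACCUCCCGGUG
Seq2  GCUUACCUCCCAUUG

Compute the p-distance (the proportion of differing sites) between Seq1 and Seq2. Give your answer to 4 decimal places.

Mismatches occur at site 12 (G/A), site 13 (G/U).
There are 2 differences over 15 sites, so p = 2/15 = 0.1333.

0.1333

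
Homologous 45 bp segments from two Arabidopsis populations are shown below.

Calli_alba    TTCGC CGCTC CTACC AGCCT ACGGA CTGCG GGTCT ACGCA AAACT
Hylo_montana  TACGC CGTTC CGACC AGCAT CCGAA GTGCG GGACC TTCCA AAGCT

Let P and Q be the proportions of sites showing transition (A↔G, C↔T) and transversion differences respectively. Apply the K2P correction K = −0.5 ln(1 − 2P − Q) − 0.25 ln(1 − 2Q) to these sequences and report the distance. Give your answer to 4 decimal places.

Mismatches occur at site 2 (T/A, transversion), site 8 (C/T, transition), site 12 (T/G, transversion), site 19 (C/A, transversion), site 21 (A/C, transversion), site 24 (G/A, transition), site 26 (C/G, transversion), site 33 (T/A, transversion), site 35 (T/C, transition), site 36 (A/T, transversion), site 37 (C/T, transition), site 38 (G/C, transversion), site 43 (A/G, transition).
Of the 13 differences, 5 transitions and 8 transversions over 45 sites: P = 5/45 = 0.111111, Q = 8/45 = 0.177778.
d = −0.5·ln(0.600000) − 0.25·ln(0.644444) = −0.5·(-0.510826) − 0.25·(-0.439367) = 0.3653.

0.3653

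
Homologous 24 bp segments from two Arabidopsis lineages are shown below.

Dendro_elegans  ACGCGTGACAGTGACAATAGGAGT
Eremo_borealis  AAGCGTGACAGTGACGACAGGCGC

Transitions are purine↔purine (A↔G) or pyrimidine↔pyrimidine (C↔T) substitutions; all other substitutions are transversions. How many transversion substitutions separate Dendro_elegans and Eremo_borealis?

Differing sites — 2:C/A (Tv); 16:A/G (Ti); 18:T/C (Ti); 22:A/C (Tv); 24:T/C (Ti).
Of the 5 differences, 3 transitions and 2 transversions, so the answer is 2.

2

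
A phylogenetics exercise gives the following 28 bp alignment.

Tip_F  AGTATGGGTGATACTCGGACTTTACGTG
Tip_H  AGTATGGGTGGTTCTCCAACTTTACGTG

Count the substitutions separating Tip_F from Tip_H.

4

The sequences differ at positions 11 (A/G), 13 (A/T), 17 (G/C), 18 (G/A).
That gives 4 mismatches out of 28 aligned sites, so the Hamming distance is 4.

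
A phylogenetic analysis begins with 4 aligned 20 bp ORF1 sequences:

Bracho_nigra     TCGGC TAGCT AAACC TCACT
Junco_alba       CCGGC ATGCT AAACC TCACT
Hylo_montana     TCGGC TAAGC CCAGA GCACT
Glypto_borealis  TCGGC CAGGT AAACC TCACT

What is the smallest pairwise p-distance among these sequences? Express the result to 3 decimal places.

Pairwise Hamming distances:
  Bracho_nigra vs Junco_alba: 3
  Bracho_nigra vs Hylo_montana: 8
  Bracho_nigra vs Glypto_borealis: 2
  Junco_alba vs Hylo_montana: 11
  Junco_alba vs Glypto_borealis: 4
  Hylo_montana vs Glypto_borealis: 8
The smallest is 2 mismatches, between Bracho_nigra and Glypto_borealis; p = 2/20 = 0.100.

0.100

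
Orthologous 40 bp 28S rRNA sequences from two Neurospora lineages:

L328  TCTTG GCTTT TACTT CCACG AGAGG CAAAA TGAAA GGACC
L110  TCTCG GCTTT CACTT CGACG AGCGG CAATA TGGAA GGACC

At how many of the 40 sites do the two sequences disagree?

Mismatches occur at site 4 (T→C), site 11 (T→C), site 17 (C→G), site 23 (A→C), site 29 (A→T), site 33 (A→G).
That gives 6 mismatches out of 40 aligned sites, so the Hamming distance is 6.

6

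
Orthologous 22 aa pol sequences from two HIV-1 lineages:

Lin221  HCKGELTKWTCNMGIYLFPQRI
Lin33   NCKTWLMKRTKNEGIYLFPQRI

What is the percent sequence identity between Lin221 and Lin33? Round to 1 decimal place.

The sequences differ at positions 1 (H/N), 4 (G/T), 5 (E/W), 7 (T/M), 9 (W/R), 11 (C/K), 13 (M/E).
15 of the 22 sites match, so the percent identity is 15/22 × 100 = 68.2%.

68.2%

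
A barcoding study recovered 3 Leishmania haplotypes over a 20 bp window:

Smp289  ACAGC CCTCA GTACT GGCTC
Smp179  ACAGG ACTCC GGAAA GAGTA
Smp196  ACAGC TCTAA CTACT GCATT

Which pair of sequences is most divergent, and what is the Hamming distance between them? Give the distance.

11

Pairwise Hamming distances:
  Smp289 vs Smp179: 9
  Smp289 vs Smp196: 6
  Smp179 vs Smp196: 11
The largest is 11, between Smp179 and Smp196.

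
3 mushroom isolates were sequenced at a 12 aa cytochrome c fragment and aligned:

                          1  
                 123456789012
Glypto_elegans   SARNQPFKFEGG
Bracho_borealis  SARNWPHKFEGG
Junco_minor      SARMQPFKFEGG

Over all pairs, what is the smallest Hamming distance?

1

Pairwise Hamming distances:
  Glypto_elegans vs Bracho_borealis: 2
  Glypto_elegans vs Junco_minor: 1
  Bracho_borealis vs Junco_minor: 3
The smallest is 1, between Glypto_elegans and Junco_minor.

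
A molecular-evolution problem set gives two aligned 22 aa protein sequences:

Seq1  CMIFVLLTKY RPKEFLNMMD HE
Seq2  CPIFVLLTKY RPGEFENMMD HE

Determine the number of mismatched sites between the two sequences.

3

Differing sites — 2:M/P; 13:K/G; 16:L/E.
That gives 3 mismatches out of 22 aligned sites, so the Hamming distance is 3.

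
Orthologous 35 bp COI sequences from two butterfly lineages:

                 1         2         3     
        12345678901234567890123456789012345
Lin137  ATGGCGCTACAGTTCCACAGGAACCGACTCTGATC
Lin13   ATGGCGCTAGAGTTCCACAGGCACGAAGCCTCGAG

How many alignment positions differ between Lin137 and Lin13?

Mismatches occur at site 10 (C/G), site 22 (A/C), site 25 (C/G), site 26 (G/A), site 28 (C/G), site 29 (T/C), site 32 (G/C), site 33 (A/G), site 34 (T/A), site 35 (C/G).
That gives 10 mismatches out of 35 aligned sites, so the Hamming distance is 10.

10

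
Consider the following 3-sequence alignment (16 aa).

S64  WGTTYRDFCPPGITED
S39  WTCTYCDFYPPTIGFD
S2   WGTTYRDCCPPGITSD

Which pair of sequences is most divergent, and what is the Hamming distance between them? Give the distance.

8

Pairwise Hamming distances:
  S64 vs S39: 7
  S64 vs S2: 2
  S39 vs S2: 8
The largest is 8, between S39 and S2.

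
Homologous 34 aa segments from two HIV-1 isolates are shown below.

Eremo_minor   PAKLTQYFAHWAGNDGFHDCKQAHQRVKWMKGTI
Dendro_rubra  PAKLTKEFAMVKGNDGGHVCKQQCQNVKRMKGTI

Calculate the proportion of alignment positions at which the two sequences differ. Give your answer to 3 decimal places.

0.324

The sequences differ at positions 6 (Q/K), 7 (Y/E), 10 (H/M), 11 (W/V), 12 (A/K), 17 (F/G), 19 (D/V), 23 (A/Q), 24 (H/C), 26 (R/N), 29 (W/R).
There are 11 differences over 34 sites, so p = 11/34 = 0.324.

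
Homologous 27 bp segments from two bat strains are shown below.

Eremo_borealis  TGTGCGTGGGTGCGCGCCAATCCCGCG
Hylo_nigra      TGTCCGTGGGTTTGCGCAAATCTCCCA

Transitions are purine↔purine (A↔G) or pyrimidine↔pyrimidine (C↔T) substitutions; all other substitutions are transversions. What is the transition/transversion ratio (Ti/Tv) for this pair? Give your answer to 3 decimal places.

0.750

The sequences differ at positions 4 (G/C, transversion), 12 (G/T, transversion), 13 (C/T, transition), 18 (C/A, transversion), 23 (C/T, transition), 25 (G/C, transversion), 27 (G/A, transition).
Of the 7 differences, 3 transitions and 4 transversions, so Ti/Tv = 3/4 = 0.750.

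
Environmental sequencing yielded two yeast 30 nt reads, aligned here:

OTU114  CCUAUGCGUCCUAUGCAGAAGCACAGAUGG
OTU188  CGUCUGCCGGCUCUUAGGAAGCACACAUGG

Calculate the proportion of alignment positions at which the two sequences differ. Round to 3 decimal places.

0.333

Mismatches occur at site 2 (C/G), site 4 (A/C), site 8 (G/C), site 9 (U/G), site 10 (C/G), site 13 (A/C), site 15 (G/U), site 16 (C/A), site 17 (A/G), site 26 (G/C).
There are 10 differences over 30 sites, so p = 10/30 = 0.333.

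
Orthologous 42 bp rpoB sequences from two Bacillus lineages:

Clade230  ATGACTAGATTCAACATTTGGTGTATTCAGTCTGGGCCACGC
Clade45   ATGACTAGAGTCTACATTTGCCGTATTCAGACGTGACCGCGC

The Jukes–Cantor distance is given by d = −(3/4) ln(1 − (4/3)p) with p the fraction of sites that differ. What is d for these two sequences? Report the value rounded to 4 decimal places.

Differing sites — 10:T/G; 13:A/T; 21:G/C; 22:T/C; 31:T/A; 33:T/G; 34:G/T; 36:G/A; 39:A/G.
p = 9/42 = 0.214286.
d = −0.75 · ln(1 − (4/3)·0.214286) = −0.75 · ln(0.714285) = −0.75 · (-0.336473) = 0.2524.

0.2524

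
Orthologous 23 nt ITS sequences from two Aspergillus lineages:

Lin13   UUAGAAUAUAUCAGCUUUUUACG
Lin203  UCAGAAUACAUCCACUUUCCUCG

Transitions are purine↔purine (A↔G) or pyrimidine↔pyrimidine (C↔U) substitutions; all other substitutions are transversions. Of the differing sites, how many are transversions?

The sequences differ at positions 2 (U/C, transition), 9 (U/C, transition), 13 (A/C, transversion), 14 (G/A, transition), 19 (U/C, transition), 20 (U/C, transition), 21 (A/U, transversion).
Of the 7 differences, 5 transitions and 2 transversions, so the answer is 2.

2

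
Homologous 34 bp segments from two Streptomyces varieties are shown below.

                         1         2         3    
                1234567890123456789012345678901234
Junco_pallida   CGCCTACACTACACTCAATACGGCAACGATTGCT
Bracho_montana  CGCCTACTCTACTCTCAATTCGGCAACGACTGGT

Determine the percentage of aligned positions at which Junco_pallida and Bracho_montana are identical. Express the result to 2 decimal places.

85.29%

Mismatches occur at site 8 (A↔T), site 13 (A↔T), site 20 (A↔T), site 30 (T↔C), site 33 (C↔G).
29 of the 34 sites match, so the percent identity is 29/34 × 100 = 85.29%.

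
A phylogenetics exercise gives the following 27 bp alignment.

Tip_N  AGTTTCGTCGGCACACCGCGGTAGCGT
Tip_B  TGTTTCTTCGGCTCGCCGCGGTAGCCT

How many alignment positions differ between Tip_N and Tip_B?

Differing sites — 1:A/T; 7:G/T; 13:A/T; 15:A/G; 26:G/C.
That gives 5 mismatches out of 27 aligned sites, so the Hamming distance is 5.

5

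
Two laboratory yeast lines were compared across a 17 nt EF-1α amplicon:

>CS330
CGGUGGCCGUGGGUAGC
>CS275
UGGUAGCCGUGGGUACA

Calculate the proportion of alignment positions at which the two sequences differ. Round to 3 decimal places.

Differing sites — 1:C/U; 5:G/A; 16:G/C; 17:C/A.
There are 4 differences over 17 sites, so p = 4/17 = 0.235.

0.235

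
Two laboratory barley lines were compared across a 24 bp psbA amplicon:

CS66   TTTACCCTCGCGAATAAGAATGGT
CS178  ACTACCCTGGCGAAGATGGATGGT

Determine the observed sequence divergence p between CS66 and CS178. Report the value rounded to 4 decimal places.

The sequences differ at positions 1 (T/A), 2 (T/C), 9 (C/G), 15 (T/G), 17 (A/T), 19 (A/G).
There are 6 differences over 24 sites, so p = 6/24 = 0.2500.

0.2500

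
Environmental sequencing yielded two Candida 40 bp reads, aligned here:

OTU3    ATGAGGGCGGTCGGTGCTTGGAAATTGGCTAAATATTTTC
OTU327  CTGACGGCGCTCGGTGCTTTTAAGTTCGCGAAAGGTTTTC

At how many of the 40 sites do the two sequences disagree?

Differing sites — 1:A/C; 5:G/C; 10:G/C; 20:G/T; 21:G/T; 24:A/G; 27:G/C; 30:T/G; 34:T/G; 35:A/G.
That gives 10 mismatches out of 40 aligned sites, so the Hamming distance is 10.

10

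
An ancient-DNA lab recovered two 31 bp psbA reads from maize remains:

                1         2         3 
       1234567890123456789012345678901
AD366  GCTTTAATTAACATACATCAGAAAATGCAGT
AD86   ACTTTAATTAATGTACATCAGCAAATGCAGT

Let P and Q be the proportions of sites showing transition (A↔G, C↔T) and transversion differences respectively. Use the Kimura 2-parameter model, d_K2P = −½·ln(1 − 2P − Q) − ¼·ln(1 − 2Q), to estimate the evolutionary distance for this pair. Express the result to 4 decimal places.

0.1446

Mismatches occur at site 1 (G↔A, transition), site 12 (C↔T, transition), site 13 (A↔G, transition), site 22 (A↔C, transversion).
Of the 4 differences, 3 transitions and 1 transversion over 31 sites: P = 3/31 = 0.096774, Q = 1/31 = 0.032258.
d = −0.5·ln(0.774194) − 0.25·ln(0.935484) = −0.5·(-0.255933) − 0.25·(-0.066691) = 0.1446.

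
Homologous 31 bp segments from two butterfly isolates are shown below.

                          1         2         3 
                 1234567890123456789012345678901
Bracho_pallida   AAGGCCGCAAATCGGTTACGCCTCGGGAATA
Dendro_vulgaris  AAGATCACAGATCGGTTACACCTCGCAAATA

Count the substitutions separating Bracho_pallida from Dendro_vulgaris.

7

Mismatches occur at site 4 (G/A), site 5 (C/T), site 7 (G/A), site 10 (A/G), site 20 (G/A), site 26 (G/C), site 27 (G/A).
That gives 7 mismatches out of 31 aligned sites, so the Hamming distance is 7.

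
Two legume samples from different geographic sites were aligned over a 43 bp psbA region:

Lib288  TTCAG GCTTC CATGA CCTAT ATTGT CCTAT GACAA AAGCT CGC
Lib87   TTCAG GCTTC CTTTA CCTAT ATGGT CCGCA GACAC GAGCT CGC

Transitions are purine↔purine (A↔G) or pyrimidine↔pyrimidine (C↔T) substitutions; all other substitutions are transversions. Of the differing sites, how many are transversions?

Differing sites — 12:A/T (Tv); 14:G/T (Tv); 23:T/G (Tv); 28:T/G (Tv); 29:A/C (Tv); 30:T/A (Tv); 35:A/C (Tv); 36:A/G (Ti).
Of the 8 differences, 1 transition and 7 transversions, so the answer is 7.

7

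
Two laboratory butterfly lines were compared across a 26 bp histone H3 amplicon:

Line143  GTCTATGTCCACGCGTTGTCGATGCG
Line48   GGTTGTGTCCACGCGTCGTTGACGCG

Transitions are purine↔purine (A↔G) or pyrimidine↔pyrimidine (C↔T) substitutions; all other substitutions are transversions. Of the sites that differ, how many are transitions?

5

Differing sites — 2:T/G (Tv); 3:C/T (Ti); 5:A/G (Ti); 17:T/C (Ti); 20:C/T (Ti); 23:T/C (Ti).
Of the 6 differences, 5 transitions and 1 transversion, so the answer is 5.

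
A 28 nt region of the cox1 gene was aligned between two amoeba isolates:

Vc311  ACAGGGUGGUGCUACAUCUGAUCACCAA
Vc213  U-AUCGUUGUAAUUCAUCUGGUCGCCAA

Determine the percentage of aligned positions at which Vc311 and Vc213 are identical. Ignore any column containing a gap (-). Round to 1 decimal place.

66.7%

Excluding the 1 gap column leaves 27 comparable sites.
Mismatches occur at site 1 (A→U), site 4 (G→U), site 5 (G→C), site 8 (G→U), site 11 (G→A), site 12 (C→A), site 14 (A→U), site 21 (A→G), site 24 (A→G).
18 of the 27 comparable sites match, so the percent identity is 18/27 × 100 = 66.7%.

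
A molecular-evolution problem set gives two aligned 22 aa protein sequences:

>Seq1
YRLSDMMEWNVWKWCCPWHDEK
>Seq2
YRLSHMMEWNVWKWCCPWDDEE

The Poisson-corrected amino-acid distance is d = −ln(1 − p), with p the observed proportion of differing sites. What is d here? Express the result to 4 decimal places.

0.1466

Mismatches occur at site 5 (D/H), site 19 (H/D), site 22 (K/E).
p = 3/22 = 0.136364.
d = −ln(1 − 0.136364) = −ln(0.863636) = 0.1466.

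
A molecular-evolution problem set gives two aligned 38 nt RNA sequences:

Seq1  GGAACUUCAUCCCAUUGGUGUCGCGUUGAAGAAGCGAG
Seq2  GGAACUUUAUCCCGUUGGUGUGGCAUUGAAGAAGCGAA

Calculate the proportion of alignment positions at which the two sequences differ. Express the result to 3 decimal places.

0.132

The sequences differ at positions 8 (C/U), 14 (A/G), 22 (C/G), 25 (G/A), 38 (G/A).
There are 5 differences over 38 sites, so p = 5/38 = 0.132.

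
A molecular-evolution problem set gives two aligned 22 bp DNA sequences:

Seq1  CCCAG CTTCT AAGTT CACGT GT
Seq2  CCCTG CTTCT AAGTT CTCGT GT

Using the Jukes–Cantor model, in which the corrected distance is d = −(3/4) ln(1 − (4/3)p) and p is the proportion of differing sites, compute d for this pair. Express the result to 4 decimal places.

The sequences differ at positions 4 (A/T), 17 (A/T).
p = 2/22 = 0.090909.
d = −0.75 · ln(1 − (4/3)·0.090909) = −0.75 · ln(0.878788) = −0.75 · (-0.129212) = 0.0969.

0.0969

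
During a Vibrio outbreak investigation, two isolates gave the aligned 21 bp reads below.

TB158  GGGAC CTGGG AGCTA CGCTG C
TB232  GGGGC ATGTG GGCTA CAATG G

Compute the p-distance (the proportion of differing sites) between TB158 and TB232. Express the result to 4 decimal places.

0.3333

Mismatches occur at site 4 (A→G), site 6 (C→A), site 9 (G→T), site 11 (A→G), site 17 (G→A), site 18 (C→A), site 21 (C→G).
There are 7 differences over 21 sites, so p = 7/21 = 0.3333.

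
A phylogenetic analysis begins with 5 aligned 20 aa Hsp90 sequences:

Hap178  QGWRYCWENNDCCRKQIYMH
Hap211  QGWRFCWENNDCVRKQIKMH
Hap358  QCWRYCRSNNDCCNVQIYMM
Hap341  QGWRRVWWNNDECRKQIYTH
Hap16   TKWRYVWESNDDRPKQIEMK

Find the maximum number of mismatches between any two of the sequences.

Pairwise Hamming distances:
  Hap178 vs Hap211: 3
  Hap178 vs Hap358: 6
  Hap178 vs Hap341: 5
  Hap178 vs Hap16: 9
  Hap211 vs Hap358: 9
  Hap211 vs Hap341: 7
  Hap211 vs Hap16: 10
  Hap358 vs Hap341: 10
  Hap358 vs Hap16: 12
  Hap341 vs Hap16: 11
The largest is 12, between Hap358 and Hap16.

12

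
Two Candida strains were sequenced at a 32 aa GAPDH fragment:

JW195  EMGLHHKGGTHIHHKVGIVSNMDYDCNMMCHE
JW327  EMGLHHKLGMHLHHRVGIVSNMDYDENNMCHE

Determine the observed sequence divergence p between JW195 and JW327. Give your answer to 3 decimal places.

0.188

Mismatches occur at site 8 (G/L), site 10 (T/M), site 12 (I/L), site 15 (K/R), site 26 (C/E), site 28 (M/N).
There are 6 differences over 32 sites, so p = 6/32 = 0.188.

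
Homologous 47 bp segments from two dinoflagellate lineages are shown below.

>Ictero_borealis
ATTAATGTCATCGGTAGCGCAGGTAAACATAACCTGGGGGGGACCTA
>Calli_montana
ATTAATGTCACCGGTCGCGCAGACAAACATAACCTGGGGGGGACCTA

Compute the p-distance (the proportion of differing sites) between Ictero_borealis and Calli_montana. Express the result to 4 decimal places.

0.0851

Mismatches occur at site 11 (T→C), site 16 (A→C), site 23 (G→A), site 24 (T→C).
There are 4 differences over 47 sites, so p = 4/47 = 0.0851.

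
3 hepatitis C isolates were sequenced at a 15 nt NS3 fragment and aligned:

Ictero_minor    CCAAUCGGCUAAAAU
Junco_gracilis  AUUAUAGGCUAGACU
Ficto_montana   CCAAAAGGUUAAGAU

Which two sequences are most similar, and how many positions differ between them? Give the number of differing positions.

Pairwise Hamming distances:
  Ictero_minor vs Junco_gracilis: 6
  Ictero_minor vs Ficto_montana: 4
  Junco_gracilis vs Ficto_montana: 8
The smallest is 4, between Ictero_minor and Ficto_montana.

4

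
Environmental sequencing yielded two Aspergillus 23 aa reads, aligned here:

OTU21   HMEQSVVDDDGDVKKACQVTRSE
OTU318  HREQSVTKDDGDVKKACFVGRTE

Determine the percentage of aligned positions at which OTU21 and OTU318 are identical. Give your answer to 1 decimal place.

Differing sites — 2:M/R; 7:V/T; 8:D/K; 18:Q/F; 20:T/G; 22:S/T.
17 of the 23 sites match, so the percent identity is 17/23 × 100 = 73.9%.

73.9%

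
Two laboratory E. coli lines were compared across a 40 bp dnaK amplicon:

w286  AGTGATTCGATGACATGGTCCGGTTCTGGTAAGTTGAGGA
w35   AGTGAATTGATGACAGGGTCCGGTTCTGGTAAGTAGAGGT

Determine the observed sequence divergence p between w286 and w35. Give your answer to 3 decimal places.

0.125

Differing sites — 6:T/A; 8:C/T; 16:T/G; 35:T/A; 40:A/T.
There are 5 differences over 40 sites, so p = 5/40 = 0.125.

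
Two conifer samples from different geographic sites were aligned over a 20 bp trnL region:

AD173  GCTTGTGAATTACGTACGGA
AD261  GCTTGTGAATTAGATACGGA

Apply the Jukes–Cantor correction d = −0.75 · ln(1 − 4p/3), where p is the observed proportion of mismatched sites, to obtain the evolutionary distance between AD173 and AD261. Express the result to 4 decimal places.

0.1073

The sequences differ at positions 13 (C/G), 14 (G/A).
p = 2/20 = 0.100000.
d = −0.75 · ln(1 − (4/3)·0.100000) = −0.75 · ln(0.866667) = −0.75 · (-0.143100) = 0.1073.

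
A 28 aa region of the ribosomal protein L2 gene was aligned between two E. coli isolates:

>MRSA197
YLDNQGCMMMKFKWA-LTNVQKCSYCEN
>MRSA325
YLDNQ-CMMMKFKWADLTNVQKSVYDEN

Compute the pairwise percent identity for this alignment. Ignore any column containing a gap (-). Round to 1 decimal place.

88.5%

Excluding the 2 gap columns leaves 26 comparable sites.
Differing sites — 23:C/S; 24:S/V; 26:C/D.
23 of the 26 comparable sites match, so the percent identity is 23/26 × 100 = 88.5%.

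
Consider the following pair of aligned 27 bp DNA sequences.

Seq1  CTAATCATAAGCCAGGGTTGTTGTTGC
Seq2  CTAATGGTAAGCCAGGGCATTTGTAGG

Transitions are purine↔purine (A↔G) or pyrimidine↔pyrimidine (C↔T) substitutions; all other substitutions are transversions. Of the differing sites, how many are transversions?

Mismatches occur at site 6 (C→G, transversion), site 7 (A→G, transition), site 18 (T→C, transition), site 19 (T→A, transversion), site 20 (G→T, transversion), site 25 (T→A, transversion), site 27 (C→G, transversion).
Of the 7 differences, 2 transitions and 5 transversions, so the answer is 5.

5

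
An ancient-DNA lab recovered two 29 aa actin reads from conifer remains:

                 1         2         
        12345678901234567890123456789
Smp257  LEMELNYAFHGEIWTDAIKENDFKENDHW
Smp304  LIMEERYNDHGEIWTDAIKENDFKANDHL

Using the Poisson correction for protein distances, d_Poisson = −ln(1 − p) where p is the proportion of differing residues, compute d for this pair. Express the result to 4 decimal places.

0.2763

Mismatches occur at site 2 (E↔I), site 5 (L↔E), site 6 (N↔R), site 8 (A↔N), site 9 (F↔D), site 25 (E↔A), site 29 (W↔L).
p = 7/29 = 0.241379.
d = −ln(1 − 0.241379) = −ln(0.758621) = 0.2763.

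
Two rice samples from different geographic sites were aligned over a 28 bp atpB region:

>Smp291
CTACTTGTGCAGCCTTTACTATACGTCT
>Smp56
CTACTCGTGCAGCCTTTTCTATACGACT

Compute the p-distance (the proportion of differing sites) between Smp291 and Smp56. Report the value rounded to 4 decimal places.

0.1071

The sequences differ at positions 6 (T/C), 18 (A/T), 26 (T/A).
There are 3 differences over 28 sites, so p = 3/28 = 0.1071.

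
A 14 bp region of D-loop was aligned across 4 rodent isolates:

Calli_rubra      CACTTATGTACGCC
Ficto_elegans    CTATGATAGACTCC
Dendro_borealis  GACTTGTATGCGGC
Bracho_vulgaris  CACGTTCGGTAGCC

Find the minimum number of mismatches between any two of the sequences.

Pairwise Hamming distances:
  Calli_rubra vs Ficto_elegans: 6
  Calli_rubra vs Dendro_borealis: 5
  Calli_rubra vs Bracho_vulgaris: 6
  Ficto_elegans vs Dendro_borealis: 9
  Ficto_elegans vs Bracho_vulgaris: 10
  Dendro_borealis vs Bracho_vulgaris: 9
The smallest is 5, between Calli_rubra and Dendro_borealis.

5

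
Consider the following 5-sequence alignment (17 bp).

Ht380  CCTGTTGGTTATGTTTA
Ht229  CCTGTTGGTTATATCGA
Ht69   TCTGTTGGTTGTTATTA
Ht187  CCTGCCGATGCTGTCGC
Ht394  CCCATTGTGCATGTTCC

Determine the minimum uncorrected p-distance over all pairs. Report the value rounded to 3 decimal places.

Pairwise Hamming distances:
  Ht380 vs Ht229: 3
  Ht380 vs Ht69: 4
  Ht380 vs Ht187: 8
  Ht380 vs Ht394: 7
  Ht229 vs Ht69: 6
  Ht229 vs Ht187: 7
  Ht229 vs Ht394: 9
  Ht69 vs Ht187: 11
  Ht69 vs Ht394: 11
  Ht187 vs Ht394: 10
The smallest is 3 mismatches, between Ht380 and Ht229; p = 3/17 = 0.176.

0.176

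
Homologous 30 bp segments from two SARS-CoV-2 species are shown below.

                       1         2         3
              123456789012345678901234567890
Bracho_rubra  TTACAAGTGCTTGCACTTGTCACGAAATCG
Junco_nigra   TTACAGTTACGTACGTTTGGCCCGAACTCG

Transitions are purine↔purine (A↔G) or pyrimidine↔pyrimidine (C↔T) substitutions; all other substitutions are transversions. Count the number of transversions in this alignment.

The sequences differ at positions 6 (A/G, transition), 7 (G/T, transversion), 9 (G/A, transition), 11 (T/G, transversion), 13 (G/A, transition), 15 (A/G, transition), 16 (C/T, transition), 20 (T/G, transversion), 22 (A/C, transversion), 27 (A/C, transversion).
Of the 10 differences, 5 transitions and 5 transversions, so the answer is 5.

5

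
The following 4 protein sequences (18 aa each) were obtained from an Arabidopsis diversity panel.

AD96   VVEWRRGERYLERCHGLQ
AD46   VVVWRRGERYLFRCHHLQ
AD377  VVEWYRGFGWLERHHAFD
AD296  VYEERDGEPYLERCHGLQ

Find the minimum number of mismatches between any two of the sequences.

3

Pairwise Hamming distances:
  AD96 vs AD46: 3
  AD96 vs AD377: 8
  AD96 vs AD296: 4
  AD46 vs AD377: 10
  AD46 vs AD296: 7
  AD377 vs AD296: 11
The smallest is 3, between AD96 and AD46.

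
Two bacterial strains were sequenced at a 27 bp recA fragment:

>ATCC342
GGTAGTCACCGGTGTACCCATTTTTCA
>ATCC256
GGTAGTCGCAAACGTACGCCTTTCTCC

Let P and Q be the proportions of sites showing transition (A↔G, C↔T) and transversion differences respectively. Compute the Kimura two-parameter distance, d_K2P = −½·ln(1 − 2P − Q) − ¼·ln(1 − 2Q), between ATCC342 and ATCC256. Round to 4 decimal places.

0.4533

Mismatches occur at site 8 (A/G, transition), site 10 (C/A, transversion), site 11 (G/A, transition), site 12 (G/A, transition), site 13 (T/C, transition), site 18 (C/G, transversion), site 20 (A/C, transversion), site 24 (T/C, transition), site 27 (A/C, transversion).
Of the 9 differences, 5 transitions and 4 transversions over 27 sites: P = 5/27 = 0.185185, Q = 4/27 = 0.148148.
d = −0.5·ln(0.481482) − 0.25·ln(0.703704) = −0.5·(-0.730886) − 0.25·(-0.351397) = 0.4533.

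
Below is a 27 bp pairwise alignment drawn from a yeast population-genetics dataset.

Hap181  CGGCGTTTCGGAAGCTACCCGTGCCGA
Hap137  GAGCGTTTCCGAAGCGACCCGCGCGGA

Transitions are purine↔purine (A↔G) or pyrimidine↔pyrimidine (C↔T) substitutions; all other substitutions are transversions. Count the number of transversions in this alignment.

The sequences differ at positions 1 (C/G, transversion), 2 (G/A, transition), 10 (G/C, transversion), 16 (T/G, transversion), 22 (T/C, transition), 25 (C/G, transversion).
Of the 6 differences, 2 transitions and 4 transversions, so the answer is 4.

4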